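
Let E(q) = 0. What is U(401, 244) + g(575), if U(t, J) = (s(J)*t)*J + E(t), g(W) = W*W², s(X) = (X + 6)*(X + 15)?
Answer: 6525508375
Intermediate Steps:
s(X) = (6 + X)*(15 + X)
g(W) = W³
U(t, J) = J*t*(90 + J² + 21*J) (U(t, J) = ((90 + J² + 21*J)*t)*J + 0 = (t*(90 + J² + 21*J))*J + 0 = J*t*(90 + J² + 21*J) + 0 = J*t*(90 + J² + 21*J))
U(401, 244) + g(575) = 244*401*(90 + 244² + 21*244) + 575³ = 244*401*(90 + 59536 + 5124) + 190109375 = 244*401*64750 + 190109375 = 6335399000 + 190109375 = 6525508375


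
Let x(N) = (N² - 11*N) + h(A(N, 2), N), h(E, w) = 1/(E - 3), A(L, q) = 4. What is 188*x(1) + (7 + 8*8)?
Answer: -1621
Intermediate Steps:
h(E, w) = 1/(-3 + E)
x(N) = 1 + N² - 11*N (x(N) = (N² - 11*N) + 1/(-3 + 4) = (N² - 11*N) + 1/1 = (N² - 11*N) + 1 = 1 + N² - 11*N)
188*x(1) + (7 + 8*8) = 188*(1 + 1² - 11*1) + (7 + 8*8) = 188*(1 + 1 - 11) + (7 + 64) = 188*(-9) + 71 = -1692 + 71 = -1621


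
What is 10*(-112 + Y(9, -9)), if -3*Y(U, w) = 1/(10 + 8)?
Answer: -30245/27 ≈ -1120.2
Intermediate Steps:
Y(U, w) = -1/54 (Y(U, w) = -1/(3*(10 + 8)) = -⅓/18 = -⅓*1/18 = -1/54)
10*(-112 + Y(9, -9)) = 10*(-112 - 1/54) = 10*(-6049/54) = -30245/27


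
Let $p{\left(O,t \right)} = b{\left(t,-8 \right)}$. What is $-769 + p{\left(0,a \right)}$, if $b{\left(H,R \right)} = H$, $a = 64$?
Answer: $-705$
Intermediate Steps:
$p{\left(O,t \right)} = t$
$-769 + p{\left(0,a \right)} = -769 + 64 = -705$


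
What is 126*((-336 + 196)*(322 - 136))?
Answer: -3281040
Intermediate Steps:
126*((-336 + 196)*(322 - 136)) = 126*(-140*186) = 126*(-26040) = -3281040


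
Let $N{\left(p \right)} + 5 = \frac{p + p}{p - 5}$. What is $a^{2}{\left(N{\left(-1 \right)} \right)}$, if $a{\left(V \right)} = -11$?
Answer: $121$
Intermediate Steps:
$N{\left(p \right)} = -5 + \frac{2 p}{-5 + p}$ ($N{\left(p \right)} = -5 + \frac{p + p}{p - 5} = -5 + \frac{2 p}{-5 + p}$)
$a^{2}{\left(N{\left(-1 \right)} \right)} = \left(-11\right)^{2} = 121$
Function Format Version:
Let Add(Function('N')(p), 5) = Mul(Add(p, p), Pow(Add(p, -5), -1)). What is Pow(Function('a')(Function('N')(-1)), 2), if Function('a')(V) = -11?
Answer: 121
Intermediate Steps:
Function('N')(p) = Add(-5, Mul(2, p, Pow(Add(-5, p), -1))) (Function('N')(p) = Add(-5, Mul(Add(p, p), Pow(Add(p, -5), -1))) = Add(-5, Mul(Mul(2, p), Pow(Add(-5, p), -1))) = Add(-5, Mul(2, p, Pow(Add(-5, p), -1))))
Pow(Function('a')(Function('N')(-1)), 2) = Pow(-11, 2) = 121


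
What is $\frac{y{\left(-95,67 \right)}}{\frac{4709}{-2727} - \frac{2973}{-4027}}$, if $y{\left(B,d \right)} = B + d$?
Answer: $\frac{76871403}{2713943} \approx 28.325$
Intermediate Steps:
$\frac{y{\left(-95,67 \right)}}{\frac{4709}{-2727} - \frac{2973}{-4027}} = \frac{-95 + 67}{\frac{4709}{-2727} - \frac{2973}{-4027}} = - \frac{28}{4709 \left(- \frac{1}{2727}\right) - - \frac{2973}{4027}} = - \frac{28}{- \frac{4709}{2727} + \frac{2973}{4027}} = - \frac{28}{- \frac{10855772}{10981629}} = \left(-28\right) \left(- \frac{10981629}{10855772}\right) = \frac{76871403}{2713943}$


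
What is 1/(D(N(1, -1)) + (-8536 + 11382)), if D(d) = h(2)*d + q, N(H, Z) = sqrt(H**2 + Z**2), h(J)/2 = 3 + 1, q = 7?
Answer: 2853/8139481 - 8*sqrt(2)/8139481 ≈ 0.00034912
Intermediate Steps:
h(J) = 8 (h(J) = 2*(3 + 1) = 2*4 = 8)
D(d) = 7 + 8*d (D(d) = 8*d + 7 = 7 + 8*d)
1/(D(N(1, -1)) + (-8536 + 11382)) = 1/((7 + 8*sqrt(1**2 + (-1)**2)) + (-8536 + 11382)) = 1/((7 + 8*sqrt(1 + 1)) + 2846) = 1/((7 + 8*sqrt(2)) + 2846) = 1/(2853 + 8*sqrt(2))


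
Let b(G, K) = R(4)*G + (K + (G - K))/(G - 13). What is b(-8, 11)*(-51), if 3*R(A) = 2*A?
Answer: 7480/7 ≈ 1068.6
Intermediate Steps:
R(A) = 2*A/3 (R(A) = (2*A)/3 = 2*A/3)
b(G, K) = 8*G/3 + G/(-13 + G) (b(G, K) = ((⅔)*4)*G + (K + (G - K))/(G - 13) = 8*G/3 + G/(-13 + G))
b(-8, 11)*(-51) = ((⅓)*(-8)*(-101 + 8*(-8))/(-13 - 8))*(-51) = ((⅓)*(-8)*(-101 - 64)/(-21))*(-51) = ((⅓)*(-8)*(-1/21)*(-165))*(-51) = -440/21*(-51) = 7480/7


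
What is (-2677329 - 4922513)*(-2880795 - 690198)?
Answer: 27138982583106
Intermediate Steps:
(-2677329 - 4922513)*(-2880795 - 690198) = -7599842*(-3570993) = 27138982583106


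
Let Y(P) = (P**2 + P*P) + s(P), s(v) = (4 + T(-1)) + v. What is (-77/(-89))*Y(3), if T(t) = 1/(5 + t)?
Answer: 7777/356 ≈ 21.846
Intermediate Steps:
s(v) = 17/4 + v (s(v) = (4 + 1/(5 - 1)) + v = (4 + 1/4) + v = 17/4 + v)
Y(P) = 17/4 + P + 2*P**2 (Y(P) = (P**2 + P*P) + (17/4 + P) = (P**2 + P**2) + (17/4 + P) = 2*P**2 + (17/4 + P) = 17/4 + P + 2*P**2)
(-77/(-89))*Y(3) = (-77/(-89))*(17/4 + 3 + 2*3**2) = (-1/89*(-77))*(17/4 + 3 + 2*9) = 77*(17/4 + 3 + 18)/89 = (77/89)*(101/4) = 7777/356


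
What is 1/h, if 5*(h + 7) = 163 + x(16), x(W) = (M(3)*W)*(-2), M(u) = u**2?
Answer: -1/32 ≈ -0.031250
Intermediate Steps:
x(W) = -18*W (x(W) = (3**2*W)*(-2) = (9*W)*(-2) = -18*W)
h = -32 (h = -7 + (163 - 18*16)/5 = -7 + (163 - 288)/5 = -7 + (1/5)*(-125) = -7 - 25 = -32)
1/h = 1/(-32) = -1/32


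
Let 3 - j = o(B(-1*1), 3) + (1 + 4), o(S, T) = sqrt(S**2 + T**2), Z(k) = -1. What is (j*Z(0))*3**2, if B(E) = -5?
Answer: 18 + 9*sqrt(34) ≈ 70.479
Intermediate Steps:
j = -2 - sqrt(34) (j = 3 - (sqrt((-5)**2 + 3**2) + (1 + 4)) = 3 - (sqrt(25 + 9) + 5) = 3 - (sqrt(34) + 5) = 3 - (5 + sqrt(34)) = 3 + (-5 - sqrt(34)) = -2 - sqrt(34) ≈ -7.8309)
(j*Z(0))*3**2 = ((-2 - sqrt(34))*(-1))*3**2 = (2 + sqrt(34))*9 = 18 + 9*sqrt(34)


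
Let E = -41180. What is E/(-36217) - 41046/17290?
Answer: -387280391/313095965 ≈ -1.2369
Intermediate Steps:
E/(-36217) - 41046/17290 = -41180/(-36217) - 41046/17290 = -41180*(-1/36217) - 41046*1/17290 = 41180/36217 - 20523/8645 = -387280391/313095965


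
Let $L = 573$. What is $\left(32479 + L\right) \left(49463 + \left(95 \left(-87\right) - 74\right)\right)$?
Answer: $1359230448$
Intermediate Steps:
$\left(32479 + L\right) \left(49463 + \left(95 \left(-87\right) - 74\right)\right) = \left(32479 + 573\right) \left(49463 + \left(95 \left(-87\right) - 74\right)\right) = 33052 \left(49463 - 8339\right) = 33052 \cdot 41124 = 1359230448$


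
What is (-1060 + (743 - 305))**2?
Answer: 386884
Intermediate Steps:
(-1060 + (743 - 305))**2 = (-1060 + 438)**2 = (-622)**2 = 386884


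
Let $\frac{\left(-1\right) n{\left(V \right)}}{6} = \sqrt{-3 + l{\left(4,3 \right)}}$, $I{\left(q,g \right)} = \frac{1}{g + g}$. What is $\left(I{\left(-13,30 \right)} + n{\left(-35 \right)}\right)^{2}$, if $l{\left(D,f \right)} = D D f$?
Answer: $\frac{5832001}{3600} - \frac{3 \sqrt{5}}{5} \approx 1618.7$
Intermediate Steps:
$I{\left(q,g \right)} = \frac{1}{2 g}$
$l{\left(D,f \right)} = f D^{2}$
$n{\left(V \right)} = - 18 \sqrt{5}$ ($n{\left(V \right)} = - 6 \sqrt{-3 + 3 \cdot 4^{2}} = - 6 \sqrt{-3 + 3 \cdot 16} = - 6 \sqrt{-3 + 48} = - 6 \sqrt{45} = - 6 \cdot 3 \sqrt{5} = - 18 \sqrt{5}$)
$\left(I{\left(-13,30 \right)} + n{\left(-35 \right)}\right)^{2} = \left(\frac{1}{2 \cdot 30} - 18 \sqrt{5}\right)^{2} = \left(\frac{1}{2} \cdot \frac{1}{30} - 18 \sqrt{5}\right)^{2} = \left(\frac{1}{60} - 18 \sqrt{5}\right)^{2}$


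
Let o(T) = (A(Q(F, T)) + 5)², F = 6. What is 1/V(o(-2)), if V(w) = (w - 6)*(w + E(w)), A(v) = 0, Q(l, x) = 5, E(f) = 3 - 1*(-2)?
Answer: 1/570 ≈ 0.0017544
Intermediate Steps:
E(f) = 5 (E(f) = 3 + 2 = 5)
o(T) = 25 (o(T) = (0 + 5)² = 5² = 25)
V(w) = (-6 + w)*(5 + w) (V(w) = (w - 6)*(w + 5) = (-6 + w)*(5 + w))
1/V(o(-2)) = 1/(-30 + 25² - 1*25) = 1/(-30 + 625 - 25) = 1/570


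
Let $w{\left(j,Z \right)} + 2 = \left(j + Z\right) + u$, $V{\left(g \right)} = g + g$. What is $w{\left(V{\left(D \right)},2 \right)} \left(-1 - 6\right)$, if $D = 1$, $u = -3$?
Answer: $7$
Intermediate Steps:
$V{\left(g \right)} = 2 g$
$w{\left(j,Z \right)} = -5 + Z + j$ ($w{\left(j,Z \right)} = -2 - \left(3 - Z - j\right) = -2 + \left(-3 + Z + j\right) = -5 + Z + j$)
$w{\left(V{\left(D \right)},2 \right)} \left(-1 - 6\right) = \left(-5 + 2 + 2 \cdot 1\right) \left(-1 - 6\right) = \left(-5 + 2 + 2\right) \left(-7\right) = \left(-1\right) \left(-7\right) = 7$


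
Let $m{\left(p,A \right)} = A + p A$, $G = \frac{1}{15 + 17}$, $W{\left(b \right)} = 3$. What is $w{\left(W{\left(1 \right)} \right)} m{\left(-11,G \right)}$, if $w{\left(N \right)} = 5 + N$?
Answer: $- \frac{5}{2} \approx -2.5$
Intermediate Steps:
$G = \frac{1}{32} \approx 0.03125$
$m{\left(p,A \right)} = A + A p$
$w{\left(W{\left(1 \right)} \right)} m{\left(-11,G \right)} = \left(5 + 3\right) \frac{1 - 11}{32} = 8 \cdot \frac{1}{32} \left(-10\right) = 8 \left(- \frac{5}{16}\right) = - \frac{5}{2}$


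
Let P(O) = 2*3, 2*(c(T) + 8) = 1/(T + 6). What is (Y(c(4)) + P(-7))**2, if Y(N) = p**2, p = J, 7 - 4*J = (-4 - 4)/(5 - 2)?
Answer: 2907025/20736 ≈ 140.19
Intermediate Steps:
J = 29/12 (J = 7/4 - (-4 - 4)/(4*(5 - 2)) = 7/4 - (-2)/3 = 7/4 - 1/4*(-8/3) = 7/4 + 2/3 = 29/12 ≈ 2.4167)
c(T) = -8 + 1/(2*(6 + T)) (c(T) = -8 + 1/(2*(T + 6)) = -8 + 1/(2*(6 + T)))
p = 29/12 ≈ 2.4167
P(O) = 6
Y(N) = 841/144 (Y(N) = (29/12)**2 = 841/144)
(Y(c(4)) + P(-7))**2 = (841/144 + 6)**2 = (1705/144)**2 = 2907025/20736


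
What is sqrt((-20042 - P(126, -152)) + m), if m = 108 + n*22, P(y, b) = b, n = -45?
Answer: 6*I*sqrt(577) ≈ 144.13*I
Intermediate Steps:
m = -882 (m = 108 - 45*22 = 108 - 990 = -882)
sqrt((-20042 - P(126, -152)) + m) = sqrt((-20042 - 1*(-152)) - 882) = sqrt((-20042 + 152) - 882) = sqrt(-19890 - 882) = sqrt(-20772) = 6*I*sqrt(577)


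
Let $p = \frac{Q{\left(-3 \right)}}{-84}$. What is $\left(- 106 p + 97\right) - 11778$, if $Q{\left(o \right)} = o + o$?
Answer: $- \frac{81820}{7} \approx -11689.0$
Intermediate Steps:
$Q{\left(o \right)} = 2 o$
$p = \frac{1}{14}$ ($p = \frac{2 \left(-3\right)}{-84} = \left(-6\right) \left(- \frac{1}{84}\right) = \frac{1}{14} \approx 0.071429$)
$\left(- 106 p + 97\right) - 11778 = \left(\left(-106\right) \frac{1}{14} + 97\right) - 11778 = \left(- \frac{53}{7} + 97\right) - 11778 = \frac{626}{7} - 11778 = - \frac{81820}{7}$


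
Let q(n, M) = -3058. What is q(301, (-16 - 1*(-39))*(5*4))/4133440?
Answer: -1529/2066720 ≈ -0.00073982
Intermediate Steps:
q(301, (-16 - 1*(-39))*(5*4))/4133440 = -3058/4133440 = -3058*1/4133440 = -1529/2066720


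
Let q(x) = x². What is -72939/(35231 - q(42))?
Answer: -72939/33467 ≈ -2.1794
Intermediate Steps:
-72939/(35231 - q(42)) = -72939/(35231 - 1*42²) = -72939/(35231 - 1*1764) = -72939/(35231 - 1764) = -72939/33467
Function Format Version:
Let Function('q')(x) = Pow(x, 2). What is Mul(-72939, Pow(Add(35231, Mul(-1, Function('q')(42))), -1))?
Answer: Rational(-72939, 33467) ≈ -2.1794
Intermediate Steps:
Mul(-72939, Pow(Add(35231, Mul(-1, Function('q')(42))), -1)) = Mul(-72939, Pow(Add(35231, Mul(-1, Pow(42, 2))), -1)) = Mul(-72939, Pow(Add(35231, Mul(-1, 1764)), -1)) = Mul(-72939, Pow(Add(35231, -1764), -1)) = Mul(-72939, Pow(33467, -1)) = Mul(-72939, Rational(1, 33467)) = Rational(-72939, 33467)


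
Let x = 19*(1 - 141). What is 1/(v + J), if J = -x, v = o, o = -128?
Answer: 1/2532 ≈ 0.00039494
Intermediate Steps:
v = -128
x = -2660 (x = 19*(-140) = -2660)
J = 2660 (J = -1*(-2660) = 2660)
1/(v + J) = 1/(-128 + 2660) = 1/2532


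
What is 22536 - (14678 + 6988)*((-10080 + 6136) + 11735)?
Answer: -168777270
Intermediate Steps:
22536 - (14678 + 6988)*((-10080 + 6136) + 11735) = 22536 - 21666*(-3944 + 11735) = 22536 - 21666*7791 = 22536 - 1*168799806 = 22536 - 168799806 = -168777270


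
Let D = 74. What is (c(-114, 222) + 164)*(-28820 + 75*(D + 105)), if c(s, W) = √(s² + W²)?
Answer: -2524780 - 92370*√1730 ≈ -6.3668e+6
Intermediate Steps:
c(s, W) = √(W² + s²)
(c(-114, 222) + 164)*(-28820 + 75*(D + 105)) = (√(222² + (-114)²) + 164)*(-28820 + 75*(74 + 105)) = (√(49284 + 12996) + 164)*(-28820 + 75*179) = (√62280 + 164)*(-28820 + 13425) = (6*√1730 + 164)*(-15395) = (164 + 6*√1730)*(-15395) = -2524780 - 92370*√1730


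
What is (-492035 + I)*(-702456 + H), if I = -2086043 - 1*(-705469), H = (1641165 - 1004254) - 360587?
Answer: 797978618388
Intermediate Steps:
H = 276324 (H = 636911 - 360587 = 276324)
I = -1380574 (I = -2086043 + 705469 = -1380574)
(-492035 + I)*(-702456 + H) = (-492035 - 1380574)*(-702456 + 276324) = -1872609*(-426132) = 797978618388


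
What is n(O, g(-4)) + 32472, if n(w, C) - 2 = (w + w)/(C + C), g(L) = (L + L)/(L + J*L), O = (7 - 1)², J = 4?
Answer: 32564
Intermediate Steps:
O = 36 (O = 6² = 36)
g(L) = ⅖ (g(L) = (L + L)/(L + 4*L) = (2*L)/((5*L)) = (2*L)*(1/(5*L)) = ⅖)
n(w, C) = 2 + w/C (n(w, C) = 2 + (w + w)/(C + C) = 2 + (2*w)/((2*C)) = 2 + (2*w)*(1/(2*C)) = 2 + w/C)
n(O, g(-4)) + 32472 = (2 + 36/(⅖)) + 32472 = (2 + 36*(5/2)) + 32472 = (2 + 90) + 32472 = 92 + 32472 = 32564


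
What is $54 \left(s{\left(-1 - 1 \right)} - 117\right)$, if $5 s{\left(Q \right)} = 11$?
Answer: $- \frac{30996}{5} \approx -6199.2$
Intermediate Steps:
$s{\left(Q \right)} = \frac{11}{5}$ ($s{\left(Q \right)} = \frac{1}{5} \cdot 11 = \frac{11}{5}$)
$54 \left(s{\left(-1 - 1 \right)} - 117\right) = 54 \left(\frac{11}{5} - 117\right) = 54 \left(- \frac{574}{5}\right) = - \frac{30996}{5}$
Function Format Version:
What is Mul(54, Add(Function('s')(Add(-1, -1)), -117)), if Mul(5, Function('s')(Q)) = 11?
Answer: Rational(-30996, 5) ≈ -6199.2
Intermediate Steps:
Function('s')(Q) = Rational(11, 5) (Function('s')(Q) = Mul(Rational(1, 5), 11) = Rational(11, 5))
Mul(54, Add(Function('s')(Add(-1, -1)), -117)) = Mul(54, Add(Rational(11, 5), -117)) = Mul(54, Rational(-574, 5)) = Rational(-30996, 5)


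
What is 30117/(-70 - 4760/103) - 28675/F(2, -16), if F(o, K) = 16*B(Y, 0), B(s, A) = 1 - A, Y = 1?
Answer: -65478761/31920 ≈ -2051.3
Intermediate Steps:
F(o, K) = 16 (F(o, K) = 16*(1 - 1*0) = 16*(1 + 0) = 16*1 = 16)
30117/(-70 - 4760/103) - 28675/F(2, -16) = 30117/(-70 - 4760/103) - 28675/16 = 30117/(-11970/103) - 28675/16 = 30117*(-103/11970) - 28675/16 = -1034017/3990 - 28675/16 = -65478761/31920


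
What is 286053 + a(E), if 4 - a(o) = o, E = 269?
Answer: 285788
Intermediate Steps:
a(o) = 4 - o
286053 + a(E) = 286053 + (4 - 1*269) = 286053 + (4 - 269) = 286053 - 265 = 285788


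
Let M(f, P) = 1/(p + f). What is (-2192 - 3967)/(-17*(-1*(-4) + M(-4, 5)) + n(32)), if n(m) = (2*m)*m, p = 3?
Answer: -6159/1997 ≈ -3.0841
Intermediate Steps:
M(f, P) = 1/(3 + f)
n(m) = 2*m²
(-2192 - 3967)/(-17*(-1*(-4) + M(-4, 5)) + n(32)) = (-2192 - 3967)/(-17*(-1*(-4) + 1/(3 - 4)) + 2*32²) = -6159/(-17*(4 + 1/(-1)) + 2*1024) = -6159/(-17*(4 - 1) + 2048) = -6159/(-17*3 + 2048) = -6159/(-51 + 2048) = -6159/1997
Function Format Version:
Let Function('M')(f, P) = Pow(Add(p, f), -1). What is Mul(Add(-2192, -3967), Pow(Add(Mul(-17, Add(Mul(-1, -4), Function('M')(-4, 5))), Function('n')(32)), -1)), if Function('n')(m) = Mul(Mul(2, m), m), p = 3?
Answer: Rational(-6159, 1997) ≈ -3.0841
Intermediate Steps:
Function('M')(f, P) = Pow(Add(3, f), -1)
Function('n')(m) = Mul(2, Pow(m, 2))
Mul(Add(-2192, -3967), Pow(Add(Mul(-17, Add(Mul(-1, -4), Function('M')(-4, 5))), Function('n')(32)), -1)) = Mul(Add(-2192, -3967), Pow(Add(Mul(-17, Add(Mul(-1, -4), Pow(Add(3, -4), -1))), Mul(2, Pow(32, 2))), -1)) = Mul(-6159, Pow(Add(Mul(-17, Add(4, Pow(-1, -1))), Mul(2, 1024)), -1)) = Mul(-6159, Pow(Add(Mul(-17, Add(4, -1)), 2048), -1)) = Mul(-6159, Pow(Add(Mul(-17, 3), 2048), -1)) = Mul(-6159, Pow(Add(-51, 2048), -1)) = Mul(-6159, Pow(1997, -1)) = Mul(-6159, Rational(1, 1997)) = Rational(-6159, 1997)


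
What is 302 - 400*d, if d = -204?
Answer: 81902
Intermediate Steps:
302 - 400*d = 302 - 400*(-204) = 302 + 81600 = 81902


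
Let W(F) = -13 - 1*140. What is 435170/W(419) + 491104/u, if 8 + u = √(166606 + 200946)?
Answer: -46099144/16269 + 30694*√5743/2871 ≈ -2023.4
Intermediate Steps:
W(F) = -153 (W(F) = -13 - 140 = -153)
u = -8 + 8*√5743 (u = -8 + √(166606 + 200946) = -8 + √367552 = -8 + 8*√5743 ≈ 598.26)
435170/W(419) + 491104/u = 435170/(-153) + 491104/(-8 + 8*√5743) = 435170*(-1/153) + 491104/(-8 + 8*√5743) = -435170/153 + 491104/(-8 + 8*√5743)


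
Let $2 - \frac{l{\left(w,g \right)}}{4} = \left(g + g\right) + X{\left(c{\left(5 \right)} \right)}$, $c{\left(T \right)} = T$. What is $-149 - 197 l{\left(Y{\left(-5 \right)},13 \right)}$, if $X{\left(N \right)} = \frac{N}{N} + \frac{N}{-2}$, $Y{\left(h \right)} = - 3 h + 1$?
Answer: $17581$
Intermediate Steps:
$Y{\left(h \right)} = 1 - 3 h$
$X{\left(N \right)} = 1 - \frac{N}{2}$ ($X{\left(N \right)} = 1 + N \left(- \frac{1}{2}\right) = 1 - \frac{N}{2}$)
$l{\left(w,g \right)} = 14 - 8 g$ ($l{\left(w,g \right)} = 8 - 4 \left(\left(g + g\right) + \left(1 - \frac{5}{2}\right)\right) = 8 - 4 \left(2 g + \left(1 - \frac{5}{2}\right)\right) = 8 - 4 \left(2 g - \frac{3}{2}\right) = 8 - 4 \left(- \frac{3}{2} + 2 g\right) = 8 - \left(-6 + 8 g\right) = 14 - 8 g$)
$-149 - 197 l{\left(Y{\left(-5 \right)},13 \right)} = -149 - 197 \left(14 - 104\right) = -149 - -17730 = -149 + 17730 = 17581$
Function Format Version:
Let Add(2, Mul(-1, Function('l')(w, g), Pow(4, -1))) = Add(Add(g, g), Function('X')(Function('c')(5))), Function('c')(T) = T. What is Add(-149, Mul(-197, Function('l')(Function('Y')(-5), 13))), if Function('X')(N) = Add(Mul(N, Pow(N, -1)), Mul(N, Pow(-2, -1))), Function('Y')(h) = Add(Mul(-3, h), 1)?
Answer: 17581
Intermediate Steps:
Function('Y')(h) = Add(1, Mul(-3, h))
Function('X')(N) = Add(1, Mul(Rational(-1, 2), N)) (Function('X')(N) = Add(1, Mul(N, Rational(-1, 2))) = Add(1, Mul(Rational(-1, 2), N)))
Function('l')(w, g) = Add(14, Mul(-8, g)) (Function('l')(w, g) = Add(8, Mul(-4, Add(Add(g, g), Add(1, Mul(Rational(-1, 2), 5))))) = Add(8, Mul(-4, Add(Mul(2, g), Add(1, Rational(-5, 2))))) = Add(8, Mul(-4, Add(Mul(2, g), Rational(-3, 2)))) = Add(8, Mul(-4, Add(Rational(-3, 2), Mul(2, g)))) = Add(8, Add(6, Mul(-8, g))) = Add(14, Mul(-8, g)))
Add(-149, Mul(-197, Function('l')(Function('Y')(-5), 13))) = Add(-149, Mul(-197, Add(14, Mul(-8, 13)))) = Add(-149, Mul(-197, Add(14, -104))) = Add(-149, Mul(-197, -90)) = Add(-149, 17730) = 17581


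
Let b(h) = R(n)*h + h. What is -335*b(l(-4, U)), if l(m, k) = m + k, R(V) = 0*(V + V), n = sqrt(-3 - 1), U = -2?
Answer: 2010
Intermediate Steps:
n = 2*I (n = sqrt(-4) = 2*I ≈ 2.0*I)
R(V) = 0 (R(V) = 0*(2*V) = 0)
l(m, k) = k + m
b(h) = h (b(h) = 0*h + h = 0 + h = h)
-335*b(l(-4, U)) = -335*(-2 - 4) = -335*(-6) = 2010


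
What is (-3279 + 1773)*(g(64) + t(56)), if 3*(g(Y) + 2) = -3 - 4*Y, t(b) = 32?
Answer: 84838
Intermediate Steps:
g(Y) = -3 - 4*Y/3 (g(Y) = -2 + (-3 - 4*Y)/3 = -2 + (-1 - 4*Y/3) = -3 - 4*Y/3)
(-3279 + 1773)*(g(64) + t(56)) = (-3279 + 1773)*((-3 - 4/3*64) + 32) = -1506*((-3 - 256/3) + 32) = -1506*(-265/3 + 32) = -1506*(-169/3) = 84838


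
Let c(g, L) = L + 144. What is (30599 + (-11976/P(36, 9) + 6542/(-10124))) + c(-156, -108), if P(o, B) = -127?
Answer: 19754652085/642874 ≈ 30729.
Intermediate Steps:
c(g, L) = 144 + L
(30599 + (-11976/P(36, 9) + 6542/(-10124))) + c(-156, -108) = (30599 + (-11976/(-127) + 6542/(-10124))) + (144 - 108) = (30599 + (-11976*(-1/127) + 6542*(-1/10124))) + 36 = (30599 + (11976/127 - 3271/5062)) + 36 = (30599 + 60207095/642874) + 36 = 19731508621/642874 + 36 = 19754652085/642874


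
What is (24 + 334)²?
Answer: 128164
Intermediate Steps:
(24 + 334)² = 358² = 128164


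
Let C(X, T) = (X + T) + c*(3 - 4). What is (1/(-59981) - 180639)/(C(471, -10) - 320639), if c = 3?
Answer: 10834907860/19204776561 ≈ 0.56418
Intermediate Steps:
C(X, T) = -3 + T + X (C(X, T) = (X + T) + 3*(3 - 4) = (T + X) + 3*(-1) = (T + X) - 3 = -3 + T + X)
(1/(-59981) - 180639)/(C(471, -10) - 320639) = (1/(-59981) - 180639)/((-3 - 10 + 471) - 320639) = (-1/59981 - 180639)/(458 - 320639) = -10834907860/59981/(-320181) = -10834907860/59981*(-1/320181) = 10834907860/19204776561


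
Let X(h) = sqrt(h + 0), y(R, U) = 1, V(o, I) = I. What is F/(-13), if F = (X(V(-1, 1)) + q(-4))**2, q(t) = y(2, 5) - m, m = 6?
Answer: -16/13 ≈ -1.2308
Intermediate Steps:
X(h) = sqrt(h)
q(t) = -5 (q(t) = 1 - 1*6 = 1 - 6 = -5)
F = 16 (F = (sqrt(1) - 5)**2 = (1 - 5)**2 = (-4)**2 = 16)
F/(-13) = 16/(-13) = 16*(-1/13) = -16/13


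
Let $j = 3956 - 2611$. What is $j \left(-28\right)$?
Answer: $-37660$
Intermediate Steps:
$j = 1345$
$j \left(-28\right) = 1345 \left(-28\right) = -37660$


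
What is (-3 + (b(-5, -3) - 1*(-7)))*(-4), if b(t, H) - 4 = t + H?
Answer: 0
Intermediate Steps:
b(t, H) = 4 + H + t (b(t, H) = 4 + (t + H) = 4 + (H + t) = 4 + H + t)
(-3 + (b(-5, -3) - 1*(-7)))*(-4) = (-3 + ((4 - 3 - 5) - 1*(-7)))*(-4) = (-3 + (-4 + 7))*(-4) = (-3 + 3)*(-4) = 0*(-4) = 0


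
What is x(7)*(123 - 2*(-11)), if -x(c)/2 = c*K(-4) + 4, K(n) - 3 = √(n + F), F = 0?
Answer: -7250 - 4060*I ≈ -7250.0 - 4060.0*I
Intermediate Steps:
K(n) = 3 + √n (K(n) = 3 + √(n + 0) = 3 + √n)
x(c) = -8 - 2*c*(3 + 2*I) (x(c) = -2*(c*(3 + √(-4)) + 4) = -2*(c*(3 + 2*I) + 4) = -2*(4 + c*(3 + 2*I)) = -8 - 2*c*(3 + 2*I))
x(7)*(123 - 2*(-11)) = (-8 + 7*(-6 - 4*I))*(123 - 2*(-11)) = (-8 + (-42 - 28*I))*(123 + 22) = (-50 - 28*I)*145 = -7250 - 4060*I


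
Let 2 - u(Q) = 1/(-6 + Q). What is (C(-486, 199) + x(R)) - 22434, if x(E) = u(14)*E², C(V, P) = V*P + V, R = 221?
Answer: -224457/8 ≈ -28057.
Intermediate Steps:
u(Q) = 2 - 1/(-6 + Q)
C(V, P) = V + P*V (C(V, P) = P*V + V = V + P*V)
x(E) = 15*E²/8 (x(E) = ((-13 + 2*14)/(-6 + 14))*E² = ((-13 + 28)/8)*E² = ((⅛)*15)*E² = 15*E²/8)
(C(-486, 199) + x(R)) - 22434 = (-486*(1 + 199) + (15/8)*221²) - 22434 = (-486*200 + (15/8)*48841) - 22434 = (-97200 + 732615/8) - 22434 = -44985/8 - 22434 = -224457/8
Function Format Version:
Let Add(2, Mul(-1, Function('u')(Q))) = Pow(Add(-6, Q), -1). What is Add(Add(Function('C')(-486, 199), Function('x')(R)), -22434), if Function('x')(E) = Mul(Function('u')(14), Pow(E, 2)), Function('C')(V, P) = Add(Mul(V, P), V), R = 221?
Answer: Rational(-224457, 8) ≈ -28057.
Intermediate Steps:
Function('u')(Q) = Add(2, Mul(-1, Pow(Add(-6, Q), -1)))
Function('C')(V, P) = Add(V, Mul(P, V)) (Function('C')(V, P) = Add(Mul(P, V), V) = Add(V, Mul(P, V)))
Function('x')(E) = Mul(Rational(15, 8), Pow(E, 2)) (Function('x')(E) = Mul(Mul(Pow(Add(-6, 14), -1), Add(-13, Mul(2, 14))), Pow(E, 2)) = Mul(Mul(Pow(8, -1), Add(-13, 28)), Pow(E, 2)) = Mul(Mul(Rational(1, 8), 15), Pow(E, 2)) = Mul(Rational(15, 8), Pow(E, 2)))
Add(Add(Function('C')(-486, 199), Function('x')(R)), -22434) = Add(Add(Mul(-486, Add(1, 199)), Mul(Rational(15, 8), Pow(221, 2))), -22434) = Add(Add(Mul(-486, 200), Mul(Rational(15, 8), 48841)), -22434) = Add(Add(-97200, Rational(732615, 8)), -22434) = Add(Rational(-44985, 8), -22434) = Rational(-224457, 8)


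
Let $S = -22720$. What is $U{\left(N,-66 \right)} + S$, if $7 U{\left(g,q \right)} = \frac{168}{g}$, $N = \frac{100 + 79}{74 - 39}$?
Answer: $- \frac{4066040}{179} \approx -22715.0$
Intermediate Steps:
$N = \frac{179}{35} \approx 5.1143$
$U{\left(g,q \right)} = \frac{24}{g}$ ($U{\left(g,q \right)} = \frac{168 \frac{1}{g}}{7} = \frac{24}{g}$)
$U{\left(N,-66 \right)} + S = \frac{24}{\frac{179}{35}} - 22720 = 24 \cdot \frac{35}{179} - 22720 = \frac{840}{179} - 22720 = - \frac{4066040}{179}$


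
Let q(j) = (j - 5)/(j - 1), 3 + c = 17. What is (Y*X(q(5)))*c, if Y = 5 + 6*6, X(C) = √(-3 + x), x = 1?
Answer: 574*I*√2 ≈ 811.76*I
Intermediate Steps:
c = 14 (c = -3 + 17 = 14)
q(j) = (-5 + j)/(-1 + j)
X(C) = I*√2 (X(C) = √(-3 + 1) = √(-2) = I*√2)
Y = 41 (Y = 5 + 36 = 41)
(Y*X(q(5)))*c = (41*(I*√2))*14 = (41*I*√2)*14 = 574*I*√2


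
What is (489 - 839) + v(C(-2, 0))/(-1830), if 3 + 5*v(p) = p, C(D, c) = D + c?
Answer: -640499/1830 ≈ -350.00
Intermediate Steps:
v(p) = -⅗ + p/5
(489 - 839) + v(C(-2, 0))/(-1830) = (489 - 839) + (-⅗ + (-2 + 0)/5)/(-1830) = -350 + (-⅗ + (⅕)*(-2))*(-1/1830) = -350 + (-⅗ - ⅖)*(-1/1830) = -350 - 1*(-1/1830) = -350 + 1/1830 = -640499/1830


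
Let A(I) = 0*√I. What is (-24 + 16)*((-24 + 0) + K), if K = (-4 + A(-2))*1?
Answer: 224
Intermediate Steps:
A(I) = 0
K = -4 (K = (-4 + 0)*1 = -4*1 = -4)
(-24 + 16)*((-24 + 0) + K) = (-24 + 16)*((-24 + 0) - 4) = -8*(-24 - 4) = -8*(-28) = 224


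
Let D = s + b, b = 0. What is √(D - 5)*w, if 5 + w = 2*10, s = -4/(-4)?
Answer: 30*I ≈ 30.0*I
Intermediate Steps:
s = 1 (s = -4*(-¼) = 1)
D = 1 (D = 1 + 0 = 1)
w = 15 (w = -5 + 2*10 = -5 + 20 = 15)
√(D - 5)*w = √(1 - 5)*15 = √(-4)*15 = (2*I)*15 = 30*I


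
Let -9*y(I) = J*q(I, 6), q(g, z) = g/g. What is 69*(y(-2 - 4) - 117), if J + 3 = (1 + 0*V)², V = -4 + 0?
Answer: -24173/3 ≈ -8057.7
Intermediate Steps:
V = -4
q(g, z) = 1
J = -2 (J = -3 + (1 + 0*(-4))² = -3 + (1 + 0)² = -3 + 1² = -3 + 1 = -2)
y(I) = 2/9 (y(I) = -(-2)/9 = -⅑*(-2) = 2/9)
69*(y(-2 - 4) - 117) = 69*(2/9 - 117) = 69*(-1051/9) = -24173/3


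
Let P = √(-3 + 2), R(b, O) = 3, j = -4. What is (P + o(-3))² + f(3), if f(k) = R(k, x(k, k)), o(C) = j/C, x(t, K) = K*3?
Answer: 34/9 + 8*I/3 ≈ 3.7778 + 2.6667*I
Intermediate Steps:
x(t, K) = 3*K
o(C) = -4/C
f(k) = 3
P = I (P = √(-1) = I ≈ 1.0*I)
(P + o(-3))² + f(3) = (I - 4/(-3))² + 3 = (I - 4*(-⅓))² + 3 = (I + 4/3)² + 3 = (4/3 + I)² + 3 = 3 + (4/3 + I)²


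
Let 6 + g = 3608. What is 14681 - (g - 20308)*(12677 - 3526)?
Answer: 152891287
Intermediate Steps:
g = 3602 (g = -6 + 3608 = 3602)
14681 - (g - 20308)*(12677 - 3526) = 14681 - (3602 - 20308)*(12677 - 3526) = 14681 - (-16706)*9151 = 14681 - 1*(-152876606) = 14681 + 152876606 = 152891287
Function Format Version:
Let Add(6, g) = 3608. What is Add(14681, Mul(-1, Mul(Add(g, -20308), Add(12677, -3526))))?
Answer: 152891287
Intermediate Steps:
g = 3602 (g = Add(-6, 3608) = 3602)
Add(14681, Mul(-1, Mul(Add(g, -20308), Add(12677, -3526)))) = Add(14681, Mul(-1, Mul(Add(3602, -20308), Add(12677, -3526)))) = Add(14681, Mul(-1, Mul(-16706, 9151))) = Add(14681, Mul(-1, -152876606)) = Add(14681, 152876606) = 152891287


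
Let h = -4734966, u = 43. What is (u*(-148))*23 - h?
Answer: 4588594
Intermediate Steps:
(u*(-148))*23 - h = (43*(-148))*23 - 1*(-4734966) = -6364*23 + 4734966 = -146372 + 4734966 = 4588594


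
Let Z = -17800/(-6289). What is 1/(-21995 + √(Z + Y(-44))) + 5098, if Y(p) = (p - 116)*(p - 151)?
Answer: 3101925323275139/608459268525 - 2*√12341193994/608459268525 ≈ 5098.0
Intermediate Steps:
Y(p) = (-151 + p)*(-116 + p) (Y(p) = (-116 + p)*(-151 + p) = (-151 + p)*(-116 + p))
Z = 17800/6289 (Z = -17800*(-1/6289) = 17800/6289 ≈ 2.8303)
1/(-21995 + √(Z + Y(-44))) + 5098 = 1/(-21995 + √(17800/6289 + (17516 + (-44)² - 267*(-44)))) + 5098 = 1/(-21995 + √(17800/6289 + (17516 + 1936 + 11748))) + 5098 = 1/(-21995 + √(17800/6289 + 31200)) + 5098 = 1/(-21995 + √(196234600/6289)) + 5098 = 1/(-21995 + 10*√12341193994/6289) + 5098 = 5098 + 1/(-21995 + 10*√12341193994/6289)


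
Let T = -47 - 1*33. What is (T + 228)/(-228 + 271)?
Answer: 148/43 ≈ 3.4419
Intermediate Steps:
T = -80 (T = -47 - 33 = -80)
(T + 228)/(-228 + 271) = (-80 + 228)/(-228 + 271) = 148/43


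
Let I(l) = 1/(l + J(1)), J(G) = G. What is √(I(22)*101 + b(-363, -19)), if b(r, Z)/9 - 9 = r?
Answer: 13*I*√9959/23 ≈ 56.406*I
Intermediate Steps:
b(r, Z) = 81 + 9*r
I(l) = 1/(1 + l) (I(l) = 1/(l + 1) = 1/(1 + l))
√(I(22)*101 + b(-363, -19)) = √(101/(1 + 22) + (81 + 9*(-363))) = √(101/23 + (81 - 3267)) = √((1/23)*101 - 3186) = √(101/23 - 3186) = √(-73177/23) = 13*I*√9959/23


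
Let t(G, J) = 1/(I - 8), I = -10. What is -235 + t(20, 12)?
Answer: -4231/18 ≈ -235.06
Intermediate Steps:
t(G, J) = -1/18 (t(G, J) = 1/(-10 - 8) = 1/(-18) = -1/18)
-235 + t(20, 12) = -235 - 1/18 = -4231/18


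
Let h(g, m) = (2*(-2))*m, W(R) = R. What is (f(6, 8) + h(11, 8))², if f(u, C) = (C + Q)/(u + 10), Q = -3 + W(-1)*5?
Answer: 1024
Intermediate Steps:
h(g, m) = -4*m
Q = -8 (Q = -3 - 1*5 = -3 - 5 = -8)
f(u, C) = (-8 + C)/(10 + u) (f(u, C) = (C - 8)/(u + 10) = (-8 + C)/(10 + u))
(f(6, 8) + h(11, 8))² = ((-8 + 8)/(10 + 6) - 4*8)² = (0/16 - 32)² = ((1/16)*0 - 32)² = (0 - 32)² = (-32)² = 1024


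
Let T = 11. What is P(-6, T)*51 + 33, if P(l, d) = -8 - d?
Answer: -936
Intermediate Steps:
P(-6, T)*51 + 33 = (-8 - 1*11)*51 + 33 = (-8 - 11)*51 + 33 = -19*51 + 33 = -969 + 33 = -936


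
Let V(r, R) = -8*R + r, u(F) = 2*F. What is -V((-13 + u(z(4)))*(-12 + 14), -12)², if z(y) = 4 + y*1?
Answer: -10404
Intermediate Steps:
z(y) = 4 + y
V(r, R) = r - 8*R
-V((-13 + u(z(4)))*(-12 + 14), -12)² = -((-13 + 2*(4 + 4))*(-12 + 14) - 8*(-12))² = -((-13 + 2*8)*2 + 96)² = -((-13 + 16)*2 + 96)² = -(3*2 + 96)² = -(6 + 96)² = -1*102² = -1*10404 = -10404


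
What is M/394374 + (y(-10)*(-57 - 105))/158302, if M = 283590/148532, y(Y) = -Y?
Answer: -7904175388665/772740118246028 ≈ -0.010229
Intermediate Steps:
M = 141795/74266 (M = 283590*(1/148532) = 141795/74266 ≈ 1.9093)
M/394374 + (y(-10)*(-57 - 105))/158302 = (141795/74266)/394374 + ((-1*(-10))*(-57 - 105))/158302 = (141795/74266)*(1/394374) + (10*(-162))*(1/158302) = 47265/9762859828 - 1620*1/158302 = 47265/9762859828 - 810/79151 = -7904175388665/772740118246028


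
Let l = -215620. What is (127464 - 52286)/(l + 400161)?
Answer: 75178/184541 ≈ 0.40738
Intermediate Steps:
(127464 - 52286)/(l + 400161) = (127464 - 52286)/(-215620 + 400161) = 75178/184541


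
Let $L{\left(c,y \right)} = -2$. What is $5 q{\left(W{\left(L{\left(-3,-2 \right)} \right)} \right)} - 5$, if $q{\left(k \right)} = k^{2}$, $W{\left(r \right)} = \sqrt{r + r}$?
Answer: $-25$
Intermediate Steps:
$W{\left(r \right)} = \sqrt{2} \sqrt{r}$ ($W{\left(r \right)} = \sqrt{2 r} = \sqrt{2} \sqrt{r}$)
$5 q{\left(W{\left(L{\left(-3,-2 \right)} \right)} \right)} - 5 = 5 \left(\sqrt{2} \sqrt{-2}\right)^{2} - 5 = 5 \left(\sqrt{2} i \sqrt{2}\right)^{2} - 5 = 5 \left(2 i\right)^{2} - 5 = 5 \left(-4\right) - 5 = -20 - 5 = -25$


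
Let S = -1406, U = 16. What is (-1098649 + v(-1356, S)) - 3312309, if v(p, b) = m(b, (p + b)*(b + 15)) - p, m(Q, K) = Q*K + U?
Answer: -5406180038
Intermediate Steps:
m(Q, K) = 16 + K*Q (m(Q, K) = Q*K + 16 = K*Q + 16 = 16 + K*Q)
v(p, b) = 16 - p + b*(15 + b)*(b + p) (v(p, b) = (16 + ((p + b)*(b + 15))*b) - p = (16 + ((b + p)*(15 + b))*b) - p = (16 + ((15 + b)*(b + p))*b) - p = (16 + b*(15 + b)*(b + p)) - p = 16 - p + b*(15 + b)*(b + p))
(-1098649 + v(-1356, S)) - 3312309 = (-1098649 + (16 - 1*(-1356) - 1406*((-1406)² + 15*(-1406) + 15*(-1356) - 1406*(-1356)))) - 3312309 = (-1098649 + (16 + 1356 - 1406*(1976836 - 21090 - 20340 + 1906536))) - 3312309 = (-1098649 + (16 + 1356 - 1406*3841942)) - 3312309 = (-1098649 + (16 + 1356 - 5401770452)) - 3312309 = (-1098649 - 5401769080) - 3312309 = -5402867729 - 3312309 = -5406180038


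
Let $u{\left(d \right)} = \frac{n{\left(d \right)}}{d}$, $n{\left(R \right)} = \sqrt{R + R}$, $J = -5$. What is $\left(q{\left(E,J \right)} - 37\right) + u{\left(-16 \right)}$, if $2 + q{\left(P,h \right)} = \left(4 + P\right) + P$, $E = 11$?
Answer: $-13 - \frac{i \sqrt{2}}{4} \approx -13.0 - 0.35355 i$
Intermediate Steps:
$n{\left(R \right)} = \sqrt{2} \sqrt{R}$ ($n{\left(R \right)} = \sqrt{2 R} = \sqrt{2} \sqrt{R}$)
$u{\left(d \right)} = \frac{\sqrt{2}}{\sqrt{d}}$ ($u{\left(d \right)} = \frac{\sqrt{2} \sqrt{d}}{d} = \frac{\sqrt{2}}{\sqrt{d}}$)
$q{\left(P,h \right)} = 2 + 2 P$ ($q{\left(P,h \right)} = -2 + \left(\left(4 + P\right) + P\right) = -2 + \left(4 + 2 P\right) = 2 + 2 P$)
$\left(q{\left(E,J \right)} - 37\right) + u{\left(-16 \right)} = \left(\left(2 + 2 \cdot 11\right) - 37\right) + \frac{\sqrt{2}}{4 i} = \left(\left(2 + 22\right) - 37\right) + \sqrt{2} \left(- \frac{i}{4}\right) = \left(24 - 37\right) - \frac{i \sqrt{2}}{4} = -13 - \frac{i \sqrt{2}}{4}$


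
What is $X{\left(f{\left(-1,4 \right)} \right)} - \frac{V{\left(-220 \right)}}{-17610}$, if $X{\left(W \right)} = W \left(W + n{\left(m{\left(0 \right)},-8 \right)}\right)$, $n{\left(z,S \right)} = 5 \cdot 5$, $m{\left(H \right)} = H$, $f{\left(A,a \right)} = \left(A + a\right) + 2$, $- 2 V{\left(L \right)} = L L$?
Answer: $\frac{261730}{1761} \approx 148.63$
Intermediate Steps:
$V{\left(L \right)} = - \frac{L^{2}}{2}$ ($V{\left(L \right)} = - \frac{L L}{2} = - \frac{L^{2}}{2}$)
$f{\left(A,a \right)} = 2 + A + a$
$n{\left(z,S \right)} = 25$
$X{\left(W \right)} = W \left(25 + W\right)$ ($X{\left(W \right)} = W \left(W + 25\right) = W \left(25 + W\right)$)
$X{\left(f{\left(-1,4 \right)} \right)} - \frac{V{\left(-220 \right)}}{-17610} = \left(2 - 1 + 4\right) \left(25 + \left(2 - 1 + 4\right)\right) - \frac{\left(- \frac{1}{2}\right) \left(-220\right)^{2}}{-17610} = 5 \left(25 + 5\right) - \left(- \frac{1}{2}\right) 48400 \left(- \frac{1}{17610}\right) = 5 \cdot 30 - \left(-24200\right) \left(- \frac{1}{17610}\right) = 150 - \frac{2420}{1761} = \frac{261730}{1761}$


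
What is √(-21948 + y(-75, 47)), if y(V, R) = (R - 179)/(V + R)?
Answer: 3*I*√119469/7 ≈ 148.13*I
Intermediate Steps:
y(V, R) = (-179 + R)/(R + V)
√(-21948 + y(-75, 47)) = √(-21948 + (-179 + 47)/(47 - 75)) = √(-21948 - 132/(-28)) = √(-21948 - 1/28*(-132)) = √(-21948 + 33/7) = √(-153603/7) = 3*I*√119469/7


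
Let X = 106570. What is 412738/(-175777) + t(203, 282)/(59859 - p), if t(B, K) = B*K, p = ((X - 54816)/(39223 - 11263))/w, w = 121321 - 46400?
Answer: -15337593514931782774/11020523931936960511 ≈ -1.3917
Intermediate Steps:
w = 74921
p = 25877/1047395580 (p = ((106570 - 54816)/(39223 - 11263))/74921 = (51754/27960)*(1/74921) = (51754*(1/27960))*(1/74921) = (25877/13980)*(1/74921) = 25877/1047395580 ≈ 2.4706e-5)
412738/(-175777) + t(203, 282)/(59859 - p) = 412738/(-175777) + (203*282)/(59859 - 1*25877/1047395580) = 412738*(-1/175777) + 57246/(59859 - 25877/1047395580) = -412738/175777 + 57246/(62696051997343/1047395580) = -412738/175777 + 57246*(1047395580/62696051997343) = -412738/175777 + 59959207372680/62696051997343 = -15337593514931782774/11020523931936960511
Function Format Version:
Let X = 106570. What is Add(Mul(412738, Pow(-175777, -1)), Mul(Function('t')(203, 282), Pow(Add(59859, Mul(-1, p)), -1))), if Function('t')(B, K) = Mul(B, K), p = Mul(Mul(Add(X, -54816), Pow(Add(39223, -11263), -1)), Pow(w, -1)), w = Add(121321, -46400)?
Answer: Rational(-15337593514931782774, 11020523931936960511) ≈ -1.3917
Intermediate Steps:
w = 74921
p = Rational(25877, 1047395580) (p = Mul(Mul(Add(106570, -54816), Pow(Add(39223, -11263), -1)), Pow(74921, -1)) = Mul(Mul(51754, Pow(27960, -1)), Rational(1, 74921)) = Mul(Mul(51754, Rational(1, 27960)), Rational(1, 74921)) = Mul(Rational(25877, 13980), Rational(1, 74921)) = Rational(25877, 1047395580) ≈ 2.4706e-5)
Add(Mul(412738, Pow(-175777, -1)), Mul(Function('t')(203, 282), Pow(Add(59859, Mul(-1, p)), -1))) = Add(Mul(412738, Pow(-175777, -1)), Mul(Mul(203, 282), Pow(Add(59859, Mul(-1, Rational(25877, 1047395580))), -1))) = Add(Mul(412738, Rational(-1, 175777)), Mul(57246, Pow(Add(59859, Rational(-25877, 1047395580)), -1))) = Add(Rational(-412738, 175777), Mul(57246, Pow(Rational(62696051997343, 1047395580), -1))) = Add(Rational(-412738, 175777), Mul(57246, Rational(1047395580, 62696051997343))) = Add(Rational(-412738, 175777), Rational(59959207372680, 62696051997343)) = Rational(-15337593514931782774, 11020523931936960511)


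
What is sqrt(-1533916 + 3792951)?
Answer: sqrt(2259035) ≈ 1503.0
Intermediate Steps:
sqrt(-1533916 + 3792951) = sqrt(2259035)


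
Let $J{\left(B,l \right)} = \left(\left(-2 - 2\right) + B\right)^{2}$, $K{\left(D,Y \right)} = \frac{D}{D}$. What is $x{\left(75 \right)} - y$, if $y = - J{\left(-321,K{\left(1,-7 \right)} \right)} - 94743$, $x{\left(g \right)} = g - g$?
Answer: $200368$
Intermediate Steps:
$K{\left(D,Y \right)} = 1$
$J{\left(B,l \right)} = \left(-4 + B\right)^{2}$ ($J{\left(B,l \right)} = \left(\left(-2 - 2\right) + B\right)^{2} = \left(-4 + B\right)^{2}$)
$x{\left(g \right)} = 0$
$y = -200368$ ($y = - \left(-4 - 321\right)^{2} - 94743 = - \left(-325\right)^{2} - 94743 = \left(-1\right) 105625 - 94743 = -105625 - 94743 = -200368$)
$x{\left(75 \right)} - y = 0 - -200368 = 0 + 200368 = 200368$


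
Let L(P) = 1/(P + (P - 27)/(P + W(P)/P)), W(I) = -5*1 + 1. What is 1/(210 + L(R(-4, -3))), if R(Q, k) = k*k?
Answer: 531/111587 ≈ 0.0047586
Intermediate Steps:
W(I) = -4 (W(I) = -5 + 1 = -4)
R(Q, k) = k²
L(P) = 1/(P + (-27 + P)/(P - 4/P)) (L(P) = 1/(P + (P - 27)/(P - 4/P)) = 1/(P + (-27 + P)/(P - 4/P)))
1/(210 + L(R(-4, -3))) = 1/(210 + (-4 + ((-3)²)²)/(((-3)²)*(-31 + (-3)² + ((-3)²)²))) = 1/(210 + (-4 + 9²)/(9*(-31 + 9 + 9²))) = 1/(210 + (-4 + 81)/(9*(-31 + 9 + 81))) = 1/(210 + (⅑)*77/59) = 1/(210 + (⅑)*(1/59)*77) = 1/(210 + 77/531) = 1/(111587/531) = 531/111587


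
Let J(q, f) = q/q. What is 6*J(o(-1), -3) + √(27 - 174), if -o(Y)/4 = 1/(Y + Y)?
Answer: 6 + 7*I*√3 ≈ 6.0 + 12.124*I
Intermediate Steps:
o(Y) = -2/Y (o(Y) = -4/(Y + Y) = -4*1/(2*Y) = -2/Y)
J(q, f) = 1
6*J(o(-1), -3) + √(27 - 174) = 6*1 + √(27 - 174) = 6 + √(-147) = 6 + 7*I*√3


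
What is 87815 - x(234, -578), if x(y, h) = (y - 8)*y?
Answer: 34931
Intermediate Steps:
x(y, h) = y*(-8 + y) (x(y, h) = (-8 + y)*y = y*(-8 + y))
87815 - x(234, -578) = 87815 - 234*(-8 + 234) = 87815 - 234*226 = 87815 - 1*52884 = 87815 - 52884 = 34931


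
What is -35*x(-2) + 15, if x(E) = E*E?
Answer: -125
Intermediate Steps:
x(E) = E²
-35*x(-2) + 15 = -35*(-2)² + 15 = -35*4 + 15 = -140 + 15 = -125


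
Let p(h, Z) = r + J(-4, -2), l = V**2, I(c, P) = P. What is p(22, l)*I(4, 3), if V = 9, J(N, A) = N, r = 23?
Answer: 57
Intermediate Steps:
l = 81 (l = 9**2 = 81)
p(h, Z) = 19 (p(h, Z) = 23 - 4 = 19)
p(22, l)*I(4, 3) = 19*3 = 57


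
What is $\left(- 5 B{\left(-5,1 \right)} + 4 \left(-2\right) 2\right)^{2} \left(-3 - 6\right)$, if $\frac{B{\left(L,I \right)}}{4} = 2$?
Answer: $-28224$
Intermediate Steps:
$B{\left(L,I \right)} = 8$ ($B{\left(L,I \right)} = 4 \cdot 2 = 8$)
$\left(- 5 B{\left(-5,1 \right)} + 4 \left(-2\right) 2\right)^{2} \left(-3 - 6\right) = \left(\left(-5\right) 8 + 4 \left(-2\right) 2\right)^{2} \left(-3 - 6\right) = \left(-40 - 16\right)^{2} \left(-3 - 6\right) = \left(-40 - 16\right)^{2} \left(-9\right) = \left(-56\right)^{2} \left(-9\right) = 3136 \left(-9\right) = -28224$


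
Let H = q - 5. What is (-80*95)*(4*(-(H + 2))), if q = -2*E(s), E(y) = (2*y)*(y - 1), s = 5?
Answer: -2523200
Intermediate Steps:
E(y) = 2*y*(-1 + y) (E(y) = (2*y)*(-1 + y) = 2*y*(-1 + y))
q = -80 (q = -4*5*(-1 + 5) = -4*5*4 = -2*40 = -80)
H = -85 (H = -80 - 5 = -85)
(-80*95)*(4*(-(H + 2))) = (-80*95)*(4*(-(-85 + 2))) = -30400*(-1*(-83)) = -30400*83 = -7600*332 = -2523200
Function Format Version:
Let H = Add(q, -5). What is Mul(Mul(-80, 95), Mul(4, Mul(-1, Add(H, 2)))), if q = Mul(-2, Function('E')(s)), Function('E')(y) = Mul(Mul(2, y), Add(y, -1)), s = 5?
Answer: -2523200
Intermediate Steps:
Function('E')(y) = Mul(2, y, Add(-1, y)) (Function('E')(y) = Mul(Mul(2, y), Add(-1, y)) = Mul(2, y, Add(-1, y)))
q = -80 (q = Mul(-2, Mul(2, 5, Add(-1, 5))) = Mul(-2, Mul(2, 5, 4)) = Mul(-2, 40) = -80)
H = -85 (H = Add(-80, -5) = -85)
Mul(Mul(-80, 95), Mul(4, Mul(-1, Add(H, 2)))) = Mul(Mul(-80, 95), Mul(4, Mul(-1, Add(-85, 2)))) = Mul(-7600, Mul(4, Mul(-1, -83))) = Mul(-7600, Mul(4, 83)) = Mul(-7600, 332) = -2523200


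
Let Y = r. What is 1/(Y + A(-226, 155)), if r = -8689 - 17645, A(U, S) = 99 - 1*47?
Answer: -1/26282 ≈ -3.8049e-5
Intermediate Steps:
A(U, S) = 52 (A(U, S) = 99 - 47 = 52)
r = -26334
Y = -26334
1/(Y + A(-226, 155)) = 1/(-26334 + 52) = 1/(-26282) = -1/26282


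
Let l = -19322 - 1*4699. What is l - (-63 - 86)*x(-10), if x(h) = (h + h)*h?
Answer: 5779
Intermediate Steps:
x(h) = 2*h**2 (x(h) = (2*h)*h = 2*h**2)
l = -24021 (l = -19322 - 4699 = -24021)
l - (-63 - 86)*x(-10) = -24021 - (-63 - 86)*2*(-10)**2 = -24021 - (-149)*2*100 = -24021 - (-149)*200 = -24021 - 1*(-29800) = -24021 + 29800 = 5779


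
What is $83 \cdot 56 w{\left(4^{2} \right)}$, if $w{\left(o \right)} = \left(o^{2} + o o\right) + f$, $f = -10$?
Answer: $2333296$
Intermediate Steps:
$w{\left(o \right)} = -10 + 2 o^{2}$ ($w{\left(o \right)} = \left(o^{2} + o o\right) - 10 = \left(o^{2} + o^{2}\right) - 10 = 2 o^{2} - 10 = -10 + 2 o^{2}$)
$83 \cdot 56 w{\left(4^{2} \right)} = 83 \cdot 56 \left(-10 + 2 \left(4^{2}\right)^{2}\right) = 4648 \left(-10 + 2 \cdot 16^{2}\right) = 4648 \left(-10 + 2 \cdot 256\right) = 4648 \left(-10 + 512\right) = 4648 \cdot 502 = 2333296$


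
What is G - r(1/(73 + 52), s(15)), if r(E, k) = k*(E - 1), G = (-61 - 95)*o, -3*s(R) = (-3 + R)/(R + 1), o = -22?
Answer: 428969/125 ≈ 3431.8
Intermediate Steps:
s(R) = -(-3 + R)/(3*(1 + R)) (s(R) = -(-3 + R)/(3*(R + 1)) = -(-3 + R)/(3*(1 + R)))
G = 3432 (G = (-61 - 95)*(-22) = -156*(-22) = 3432)
r(E, k) = k*(-1 + E)
G - r(1/(73 + 52), s(15)) = 3432 - (3 - 1*15)/(3*(1 + 15))*(-1 + 1/(73 + 52)) = 3432 - (⅓)*(3 - 15)/16*(-1 + 1/125) = 3432 - (⅓)*(1/16)*(-12)*(-1 + 1/125) = 3432 - (-1)*(-124)/(4*125) = 3432 - 1*31/125 = 3432 - 31/125 = 428969/125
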